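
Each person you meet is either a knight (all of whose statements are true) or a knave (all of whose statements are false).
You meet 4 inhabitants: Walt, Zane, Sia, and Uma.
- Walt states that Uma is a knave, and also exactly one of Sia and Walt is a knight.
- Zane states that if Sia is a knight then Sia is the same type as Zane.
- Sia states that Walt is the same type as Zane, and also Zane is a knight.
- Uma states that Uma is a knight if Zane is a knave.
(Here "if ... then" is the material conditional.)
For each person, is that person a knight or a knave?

Walt is a knave, Zane is a knight, Sia is a knave, and Uma is a knight.

Suppose Walt is a knight. Then Walt's statement "Uma is a knave, and also exactly one of Sia and Walt is a knight" would have to be true. Checking the 8 ways to assign the others, none is consistent with every speaker.
(For instance, with Zane=knight, Sia=knave, Uma=knight, Walt's claim "Uma is a knave, and also exactly one of Sia and Walt is a knight" comes out false where it would need to be true.)
So Walt must be a knave, making "Uma is a knave, and also exactly one of Sia and Walt is a knight" false. Taking Walt=knave, Zane=knight, Sia=knave, Uma=knight, each remaining statement checks out:
  Zane (knight): "if Sia is a knight then Sia is the same type as Zane" — true. ✓
  Sia (knave): "Walt is the same type as Zane, and also Zane is a knight" — false. ✓
  Uma (knight): "Uma is a knight if Zane is a knave" — true. ✓
This is the unique consistent assignment.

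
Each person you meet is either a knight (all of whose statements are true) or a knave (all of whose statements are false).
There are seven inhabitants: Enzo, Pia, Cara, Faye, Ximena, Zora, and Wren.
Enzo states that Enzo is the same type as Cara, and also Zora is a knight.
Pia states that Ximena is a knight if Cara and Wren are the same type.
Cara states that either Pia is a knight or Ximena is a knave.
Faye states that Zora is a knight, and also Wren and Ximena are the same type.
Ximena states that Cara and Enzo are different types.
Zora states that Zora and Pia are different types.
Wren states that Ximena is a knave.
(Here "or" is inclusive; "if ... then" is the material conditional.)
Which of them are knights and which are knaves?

Knights: Enzo, Cara, Zora, and Wren. Knaves: Pia, Faye, and Ximena.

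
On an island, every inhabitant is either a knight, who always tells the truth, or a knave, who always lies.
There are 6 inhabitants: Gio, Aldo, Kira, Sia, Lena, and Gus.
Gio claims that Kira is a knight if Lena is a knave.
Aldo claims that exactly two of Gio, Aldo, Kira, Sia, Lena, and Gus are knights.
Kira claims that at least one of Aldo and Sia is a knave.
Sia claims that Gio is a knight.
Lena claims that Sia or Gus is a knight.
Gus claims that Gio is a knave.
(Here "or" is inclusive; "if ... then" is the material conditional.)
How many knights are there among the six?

4

The unique consistent assignment is Gio=knight, Aldo=knave, Kira=knight, Sia=knight, Lena=knight, Gus=knave.
That has 4 knights.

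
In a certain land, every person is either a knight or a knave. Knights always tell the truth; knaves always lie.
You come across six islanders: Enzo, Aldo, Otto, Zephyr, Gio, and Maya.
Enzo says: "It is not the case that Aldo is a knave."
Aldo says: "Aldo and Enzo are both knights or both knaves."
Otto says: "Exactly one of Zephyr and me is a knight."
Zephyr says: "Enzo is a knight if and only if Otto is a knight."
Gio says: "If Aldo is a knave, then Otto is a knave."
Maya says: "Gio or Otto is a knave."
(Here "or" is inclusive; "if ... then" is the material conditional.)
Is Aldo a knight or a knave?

Aldo is a knight.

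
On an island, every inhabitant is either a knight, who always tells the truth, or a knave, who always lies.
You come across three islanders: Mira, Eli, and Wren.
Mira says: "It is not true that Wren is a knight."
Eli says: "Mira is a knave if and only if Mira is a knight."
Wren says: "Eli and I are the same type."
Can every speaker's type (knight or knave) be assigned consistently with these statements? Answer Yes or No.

No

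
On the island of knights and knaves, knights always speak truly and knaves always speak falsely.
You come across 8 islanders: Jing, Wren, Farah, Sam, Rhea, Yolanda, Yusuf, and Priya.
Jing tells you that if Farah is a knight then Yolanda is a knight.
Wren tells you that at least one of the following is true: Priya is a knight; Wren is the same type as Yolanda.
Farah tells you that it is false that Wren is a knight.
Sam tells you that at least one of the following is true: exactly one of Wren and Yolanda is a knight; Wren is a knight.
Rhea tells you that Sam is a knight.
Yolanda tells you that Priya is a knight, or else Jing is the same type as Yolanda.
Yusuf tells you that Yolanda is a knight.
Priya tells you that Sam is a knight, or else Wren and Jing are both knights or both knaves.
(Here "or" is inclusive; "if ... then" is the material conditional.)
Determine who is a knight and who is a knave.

Knights: Jing, Wren, Sam, Rhea, Yolanda, Yusuf, and Priya. Knaves: Farah.

Jing is a knight, so "if Farah is a knight then Yolanda is a knight" must be True — and it is.
Since Wren is a knight, "at least one of the following is true: Priya is a knight; Wren is the same type as Yolanda" needs to be True, which holds.
Farah (knave): "it is false that Wren is a knight" — False. ✓
As a knight, Sam's statement "at least one of the following is true: exactly one of Wren and Yolanda is a knight; Wren is a knight" should be True; it is.
Rhea is a knight; "Sam is a knight" is True, as required.
Yolanda (knight): "Priya is a knight, or else Jing is the same type as Yolanda" — True. ✓
Since Yusuf is a knight, "Yolanda is a knight" needs to be True, which holds.
Priya is a knight, and the claim "Sam is a knight, or else Wren and Jing are both knights or both knaves" is indeed True.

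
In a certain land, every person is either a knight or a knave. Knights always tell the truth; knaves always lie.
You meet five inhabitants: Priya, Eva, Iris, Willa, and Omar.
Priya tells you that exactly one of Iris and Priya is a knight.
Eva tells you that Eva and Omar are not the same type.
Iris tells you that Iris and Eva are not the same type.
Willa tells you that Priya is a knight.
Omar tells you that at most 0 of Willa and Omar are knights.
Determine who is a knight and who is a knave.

Since Priya is a knight, "exactly one of Iris and Priya is a knight" needs to be True, which holds.
As a knave, Eva's statement "Eva and Omar are not the same type" should be False; it is.
Since Iris is a knave, "Iris and Eva are not the same type" needs to be False, which holds.
Willa is a knight; "Priya is a knight" is True, as required.
Omar is a knave, so "at most 0 of Willa and Omar are knights" must be False — and it is.

Knights: Priya and Willa. Knaves: Eva, Iris, and Omar.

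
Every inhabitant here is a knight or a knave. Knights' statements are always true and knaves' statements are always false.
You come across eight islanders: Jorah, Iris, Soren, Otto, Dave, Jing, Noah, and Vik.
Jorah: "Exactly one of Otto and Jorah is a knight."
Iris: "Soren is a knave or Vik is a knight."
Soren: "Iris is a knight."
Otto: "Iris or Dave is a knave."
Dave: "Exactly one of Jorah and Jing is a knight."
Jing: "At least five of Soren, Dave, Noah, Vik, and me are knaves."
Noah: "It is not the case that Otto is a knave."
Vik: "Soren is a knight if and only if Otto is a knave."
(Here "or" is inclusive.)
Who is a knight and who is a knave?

As a knight, Jorah's statement "exactly one of Otto and Jorah is a knight" should be True; it is.
As a knight, Iris's statement "Soren is a knave or Vik is a knight" should be True; it is.
Since Soren is a knight, "Iris is a knight" needs to be True, which holds.
Since Otto is a knave, "Iris or Dave is a knave" needs to be false, which holds.
As a knight, Dave's statement "exactly one of Jorah and Jing is a knight" should be True; it is.
Jing (knave): "at least five of Soren, Dave, Noah, Vik, and me are knaves" — false. ✓
Since Noah is a knave, "it is not the case that Otto is a knave" needs to be false, which holds.
Vik is a knight, so "Soren is a knight if and only if Otto is a knave" must be True — and it is.

Knights: Jorah, Iris, Soren, Dave, and Vik. Knaves: Otto, Jing, and Noah.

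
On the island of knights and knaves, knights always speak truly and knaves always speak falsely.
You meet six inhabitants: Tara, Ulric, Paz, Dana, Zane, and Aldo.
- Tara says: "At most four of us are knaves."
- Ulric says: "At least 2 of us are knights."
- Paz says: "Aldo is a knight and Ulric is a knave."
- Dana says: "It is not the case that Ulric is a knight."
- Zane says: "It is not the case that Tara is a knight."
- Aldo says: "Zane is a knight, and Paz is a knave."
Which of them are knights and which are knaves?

Tara is a knight, Ulric is a knight, Paz is a knave, Dana is a knave, Zane is a knave, and Aldo is a knave.

Tara (knight): "at most four of us are knaves" — true. ✓
Ulric is a knight, so "at least 2 of us are knights" must be true — and it is.
Paz is a knave, and the claim "Aldo is a knight and Ulric is a knave" is indeed false.
Dana is a knave, so "it is not the case that Ulric is a knight" must be false — and it is.
Zane is a knave; "it is not the case that Tara is a knight" is false, as required.
Aldo is a knave; "Zane is a knight, and Paz is a knave" is false, as required.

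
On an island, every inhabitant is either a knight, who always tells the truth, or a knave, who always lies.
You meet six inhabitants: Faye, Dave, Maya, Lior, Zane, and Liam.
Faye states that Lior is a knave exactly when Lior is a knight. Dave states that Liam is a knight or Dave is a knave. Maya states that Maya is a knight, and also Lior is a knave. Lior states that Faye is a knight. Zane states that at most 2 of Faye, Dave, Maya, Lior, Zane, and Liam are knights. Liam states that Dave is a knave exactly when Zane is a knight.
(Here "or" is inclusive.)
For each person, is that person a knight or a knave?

Knights: Dave, Maya, and Liam. Knaves: Faye, Lior, and Zane.

Faye is a knave, and the claim "Lior is a knave exactly when Lior is a knight" is indeed False.
Dave (knight): "Liam is a knight or Dave is a knave" — True. ✓
Maya is a knight; "Maya is a knight, and also Lior is a knave" is True, as required.
Lior is a knave; "Faye is a knight" is False, as required.
Zane is a knave; "at most 2 of Faye, Dave, Maya, Lior, Zane, and Liam are knights" is False, as required.
As a knight, Liam's statement "Dave is a knave exactly when Zane is a knight" should be True; it is.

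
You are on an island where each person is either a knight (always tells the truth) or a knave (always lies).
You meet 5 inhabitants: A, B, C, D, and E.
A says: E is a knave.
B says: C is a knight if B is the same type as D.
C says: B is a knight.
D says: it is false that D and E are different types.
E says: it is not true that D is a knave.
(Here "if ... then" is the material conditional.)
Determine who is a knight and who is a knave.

Since A is a knave, "E is a knave" needs to be False, which holds.
B is a knight; "C is a knight if B is the same type as D" is true, as required.
As a knight, C's statement "B is a knight" should be true; it is.
D is a knight; "it is false that D and E are different types" is true, as required.
E is a knight, so "it is not true that D is a knave" must be true — and it is.

Knights: B, C, D, and E. Knaves: A.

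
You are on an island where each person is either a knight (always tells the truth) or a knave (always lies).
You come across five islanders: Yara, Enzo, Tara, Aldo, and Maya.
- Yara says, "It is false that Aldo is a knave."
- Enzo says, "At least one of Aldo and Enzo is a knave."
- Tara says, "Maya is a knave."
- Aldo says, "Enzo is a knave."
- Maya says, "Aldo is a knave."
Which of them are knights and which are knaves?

Yara is a knave; "it is false that Aldo is a knave" is false, as required.
Enzo (knight): "at least one of Aldo and Enzo is a knave" — True. ✓
Tara (knave): "Maya is a knave" — false. ✓
Aldo (knave): "Enzo is a knave" — false. ✓
As a knight, Maya's statement "Aldo is a knave" should be True; it is.

Knights: Enzo and Maya. Knaves: Yara, Tara, and Aldo.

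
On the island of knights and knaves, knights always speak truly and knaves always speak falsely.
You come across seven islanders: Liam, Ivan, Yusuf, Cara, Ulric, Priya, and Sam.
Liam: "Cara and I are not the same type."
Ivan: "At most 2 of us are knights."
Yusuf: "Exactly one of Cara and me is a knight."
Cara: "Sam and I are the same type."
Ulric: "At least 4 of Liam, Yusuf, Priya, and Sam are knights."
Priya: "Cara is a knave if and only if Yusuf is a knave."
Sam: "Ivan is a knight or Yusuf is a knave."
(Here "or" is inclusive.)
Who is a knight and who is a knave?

Liam is a knight, and the claim "Cara and I are not the same type" is indeed true.
Ivan (knave): "at most 2 of us are knights" — false. ✓
Yusuf is a knave; "exactly one of Cara and me is a knight" is false, as required.
As a knave, Cara's statement "Sam and I are the same type" should be false; it is.
Ulric is a knave, so "at least 4 of Liam, Yusuf, Priya, and Sam are knights" must be false — and it is.
Priya is a knight, so "Cara is a knave if and only if Yusuf is a knave" must be true — and it is.
As a knight, Sam's statement "Ivan is a knight or Yusuf is a knave" should be true; it is.

Knights: Liam, Priya, and Sam. Knaves: Ivan, Yusuf, Cara, and Ulric.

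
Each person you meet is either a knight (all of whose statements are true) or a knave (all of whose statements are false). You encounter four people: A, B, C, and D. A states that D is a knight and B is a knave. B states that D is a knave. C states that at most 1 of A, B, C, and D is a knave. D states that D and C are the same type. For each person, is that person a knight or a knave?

A is a knight, B is a knave, C is a knight, and D is a knight.

As a knight, A's statement "D is a knight and B is a knave" should be True; it is.
B is a knave; "D is a knave" is False, as required.
C (knight): "at most 1 of A, B, C, and D is a knave" — True. ✓
D (knight): "D and C are the same type" — True. ✓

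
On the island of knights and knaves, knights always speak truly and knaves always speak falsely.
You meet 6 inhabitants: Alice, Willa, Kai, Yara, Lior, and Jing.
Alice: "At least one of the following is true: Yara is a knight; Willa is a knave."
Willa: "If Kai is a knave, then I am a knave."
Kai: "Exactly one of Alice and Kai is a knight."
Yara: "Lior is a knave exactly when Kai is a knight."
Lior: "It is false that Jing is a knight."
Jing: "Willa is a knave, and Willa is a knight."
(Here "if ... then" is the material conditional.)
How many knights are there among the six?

The unique consistent assignment is Alice=knave, Willa=knight, Kai=knight, Yara=knave, Lior=knight, Jing=knave.
That has 3 knights.

3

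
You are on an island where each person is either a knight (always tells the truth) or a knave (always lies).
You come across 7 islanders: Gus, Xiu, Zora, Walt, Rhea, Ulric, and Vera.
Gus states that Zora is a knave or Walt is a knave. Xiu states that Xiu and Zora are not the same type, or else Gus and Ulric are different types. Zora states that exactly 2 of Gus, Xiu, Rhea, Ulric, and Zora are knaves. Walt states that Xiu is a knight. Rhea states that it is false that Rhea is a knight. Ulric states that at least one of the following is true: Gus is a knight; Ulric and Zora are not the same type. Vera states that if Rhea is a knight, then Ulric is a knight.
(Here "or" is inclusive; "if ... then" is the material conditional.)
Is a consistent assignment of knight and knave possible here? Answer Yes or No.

Checking all 128 assignments, each has at least one speaker whose statement's truth value contradicts their type.

No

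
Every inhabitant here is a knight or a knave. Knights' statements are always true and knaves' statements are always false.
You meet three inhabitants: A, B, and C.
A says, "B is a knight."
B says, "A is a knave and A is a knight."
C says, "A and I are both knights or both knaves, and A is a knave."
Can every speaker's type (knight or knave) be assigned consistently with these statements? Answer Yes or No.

Checking all 8 assignments, each has at least one speaker whose statement's truth value contradicts their type.

No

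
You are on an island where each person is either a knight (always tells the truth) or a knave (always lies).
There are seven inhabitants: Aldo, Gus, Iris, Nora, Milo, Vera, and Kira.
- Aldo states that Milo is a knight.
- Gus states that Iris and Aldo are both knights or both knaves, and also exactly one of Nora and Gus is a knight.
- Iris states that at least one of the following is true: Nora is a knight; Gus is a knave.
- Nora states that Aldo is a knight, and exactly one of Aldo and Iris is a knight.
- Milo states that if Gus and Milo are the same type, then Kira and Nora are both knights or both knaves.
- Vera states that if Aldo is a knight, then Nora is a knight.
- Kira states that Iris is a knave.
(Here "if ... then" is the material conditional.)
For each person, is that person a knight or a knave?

As a knight, Aldo's statement "Milo is a knight" should be True; it is.
Gus is a knave; "Iris and Aldo are both knights or both knaves, and also exactly one of Nora and Gus is a knight" is false, as required.
As a knight, Iris's statement "at least one of the following is true: Nora is a knight; Gus is a knave" should be True; it is.
Nora is a knave, and the claim "Aldo is a knight, and exactly one of Aldo and Iris is a knight" is indeed false.
Since Milo is a knight, "if Gus and Milo are the same type, then Kira and Nora are both knights or both knaves" needs to be True, which holds.
Vera is a knave, so "if Aldo is a knight, then Nora is a knight" must be false — and it is.
Kira is a knave, so "Iris is a knave" must be false — and it is.

Aldo is a knight, Gus is a knave, Iris is a knight, Nora is a knave, Milo is a knight, Vera is a knave, and Kira is a knave.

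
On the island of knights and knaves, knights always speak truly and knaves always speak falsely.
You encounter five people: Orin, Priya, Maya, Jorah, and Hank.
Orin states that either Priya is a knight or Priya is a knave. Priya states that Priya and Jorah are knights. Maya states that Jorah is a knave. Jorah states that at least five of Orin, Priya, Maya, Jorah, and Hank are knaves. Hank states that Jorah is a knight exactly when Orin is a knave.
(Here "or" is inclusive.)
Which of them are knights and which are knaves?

Orin is a knight, Priya is a knave, Maya is a knight, Jorah is a knave, and Hank is a knight.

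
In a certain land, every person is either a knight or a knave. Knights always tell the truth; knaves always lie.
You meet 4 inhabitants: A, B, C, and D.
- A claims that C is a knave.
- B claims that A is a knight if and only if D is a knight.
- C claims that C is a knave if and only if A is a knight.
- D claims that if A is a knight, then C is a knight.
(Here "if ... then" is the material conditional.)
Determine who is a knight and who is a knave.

A is a knave, B is a knave, C is a knight, and D is a knight.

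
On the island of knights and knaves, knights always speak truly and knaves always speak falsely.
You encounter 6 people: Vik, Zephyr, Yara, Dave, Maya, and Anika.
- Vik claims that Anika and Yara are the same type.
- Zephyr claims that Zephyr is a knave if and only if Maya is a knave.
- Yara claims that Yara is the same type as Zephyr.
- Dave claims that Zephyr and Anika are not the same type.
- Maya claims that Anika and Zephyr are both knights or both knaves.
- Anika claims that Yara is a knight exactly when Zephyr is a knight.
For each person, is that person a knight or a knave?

Vik is a knight, Zephyr is a knight, Yara is a knight, Dave is a knave, Maya is a knight, and Anika is a knight.

Vik (knight): "Anika and Yara are the same type" — true. ✓
Zephyr (knight): "Zephyr is a knave if and only if Maya is a knave" — true. ✓
Yara is a knight, so "Yara is the same type as Zephyr" must be true — and it is.
As a knave, Dave's statement "Zephyr and Anika are not the same type" should be false; it is.
Maya (knight): "Anika and Zephyr are both knights or both knaves" — true. ✓
Anika (knight): "Yara is a knight exactly when Zephyr is a knight" — true. ✓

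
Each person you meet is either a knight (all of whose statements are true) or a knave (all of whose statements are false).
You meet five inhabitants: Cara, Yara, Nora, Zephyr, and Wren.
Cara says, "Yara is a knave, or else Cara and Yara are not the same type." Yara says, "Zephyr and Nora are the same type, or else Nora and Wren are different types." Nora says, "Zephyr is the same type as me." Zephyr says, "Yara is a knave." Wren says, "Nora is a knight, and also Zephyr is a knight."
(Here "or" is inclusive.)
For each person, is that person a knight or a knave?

Cara is a knight, Yara is a knave, Nora is a knave, Zephyr is a knight, and Wren is a knave.

Cara (knight): "Yara is a knave, or else Cara and Yara are not the same type" — true. ✓
Yara is a knave, so "Zephyr and Nora are the same type, or else Nora and Wren are different types" must be false — and it is.
Nora is a knave, and the claim "Zephyr is the same type as me" is indeed false.
Zephyr is a knight; "Yara is a knave" is true, as required.
Since Wren is a knave, "Nora is a knight, and also Zephyr is a knight" needs to be false, which holds.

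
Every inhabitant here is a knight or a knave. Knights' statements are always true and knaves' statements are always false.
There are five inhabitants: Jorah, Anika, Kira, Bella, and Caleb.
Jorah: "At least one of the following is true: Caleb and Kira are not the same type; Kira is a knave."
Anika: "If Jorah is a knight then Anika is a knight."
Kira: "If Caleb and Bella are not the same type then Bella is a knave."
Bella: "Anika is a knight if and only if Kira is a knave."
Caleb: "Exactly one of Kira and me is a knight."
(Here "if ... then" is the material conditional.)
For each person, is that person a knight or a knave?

Jorah is a knight, Anika is a knight, Kira is a knave, Bella is a knight, and Caleb is a knave.

Suppose Jorah is a knave. Then Jorah's statement "at least one of the following is true: Caleb and Kira are not the same type; Kira is a knave" would have to be false. Checking the 16 ways to assign the others, none is consistent with every speaker.
(For instance, with Anika=knight, Kira=knave, Bella=knight, Caleb=knave, Jorah's claim "at least one of the following is true: Caleb and Kira are not the same type; Kira is a knave" comes out true where it would need to be false.)
So Jorah must be a knight, making "at least one of the following is true: Caleb and Kira are not the same type; Kira is a knave" true. Taking Jorah=knight, Anika=knight, Kira=knave, Bella=knight, Caleb=knave, each remaining statement checks out:
  Anika (knight): "if Jorah is a knight then Anika is a knight" — true. ✓
  Kira (knave): "if Caleb and Bella are not the same type then Bella is a knave" — false. ✓
  Bella (knight): "Anika is a knight if and only if Kira is a knave" — true. ✓
  Caleb (knave): "exactly one of Kira and me is a knight" — false. ✓
This is the unique consistent assignment.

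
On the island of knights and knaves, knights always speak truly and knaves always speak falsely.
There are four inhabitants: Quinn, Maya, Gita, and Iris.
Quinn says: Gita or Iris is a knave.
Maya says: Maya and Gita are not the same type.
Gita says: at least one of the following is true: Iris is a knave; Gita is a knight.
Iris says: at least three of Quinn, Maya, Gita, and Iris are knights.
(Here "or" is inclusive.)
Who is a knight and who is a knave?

As a knight, Quinn's statement "Gita or Iris is a knave" should be True; it is.
Maya is a knight, and the claim "Maya and Gita are not the same type" is indeed True.
As a knave, Gita's statement "at least one of the following is true: Iris is a knave; Gita is a knight" should be False; it is.
Iris is a knight, so "at least three of Quinn, Maya, Gita, and Iris are knights" must be True — and it is.

Quinn is a knight, Maya is a knight, Gita is a knave, and Iris is a knight.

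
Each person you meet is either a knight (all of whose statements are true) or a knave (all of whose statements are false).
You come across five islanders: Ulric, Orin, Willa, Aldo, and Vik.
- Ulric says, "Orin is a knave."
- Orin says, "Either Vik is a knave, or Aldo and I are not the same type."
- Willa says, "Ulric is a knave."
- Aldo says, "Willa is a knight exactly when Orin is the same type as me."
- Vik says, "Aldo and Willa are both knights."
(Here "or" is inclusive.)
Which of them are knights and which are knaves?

Ulric is a knave; "Orin is a knave" is False, as required.
Orin is a knight, so "either Vik is a knave, or Aldo and I are not the same type" must be True — and it is.
As a knight, Willa's statement "Ulric is a knave" should be True; it is.
Aldo is a knave, so "Willa is a knight exactly when Orin is the same type as me" must be False — and it is.
Since Vik is a knave, "Aldo and Willa are both knights" needs to be False, which holds.

Ulric is a knave, Orin is a knight, Willa is a knight, Aldo is a knave, and Vik is a knave.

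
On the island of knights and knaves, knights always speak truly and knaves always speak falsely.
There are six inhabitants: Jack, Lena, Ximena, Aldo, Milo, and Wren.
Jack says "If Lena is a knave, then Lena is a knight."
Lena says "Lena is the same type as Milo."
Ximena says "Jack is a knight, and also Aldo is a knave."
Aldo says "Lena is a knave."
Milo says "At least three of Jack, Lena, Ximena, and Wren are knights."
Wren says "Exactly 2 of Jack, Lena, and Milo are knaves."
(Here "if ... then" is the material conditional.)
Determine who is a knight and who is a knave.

Jack is a knight; "if Lena is a knave, then Lena is a knight" is True, as required.
As a knight, Lena's statement "Lena is the same type as Milo" should be True; it is.
Ximena is a knight, and the claim "Jack is a knight, and also Aldo is a knave" is indeed True.
Aldo is a knave, and the claim "Lena is a knave" is indeed False.
Milo (knight): "at least three of Jack, Lena, Ximena, and Wren are knights" — True. ✓
As a knave, Wren's statement "exactly 2 of Jack, Lena, and Milo are knaves" should be False; it is.

Jack is a knight, Lena is a knight, Ximena is a knight, Aldo is a knave, Milo is a knight, and Wren is a knave.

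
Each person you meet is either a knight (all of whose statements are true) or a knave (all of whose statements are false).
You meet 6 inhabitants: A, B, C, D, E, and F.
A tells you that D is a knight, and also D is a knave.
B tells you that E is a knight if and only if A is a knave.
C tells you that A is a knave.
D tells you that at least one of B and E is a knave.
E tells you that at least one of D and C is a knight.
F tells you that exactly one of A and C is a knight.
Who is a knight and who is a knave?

A is a knave, B is a knight, C is a knight, D is a knave, E is a knight, and F is a knight.

Since A is a knave, "D is a knight, and also D is a knave" needs to be false, which holds.
As a knight, B's statement "E is a knight if and only if A is a knave" should be True; it is.
C is a knight; "A is a knave" is True, as required.
D is a knave, and the claim "at least one of B and E is a knave" is indeed false.
E is a knight, and the claim "at least one of D and C is a knight" is indeed True.
F (knight): "exactly one of A and C is a knight" — True. ✓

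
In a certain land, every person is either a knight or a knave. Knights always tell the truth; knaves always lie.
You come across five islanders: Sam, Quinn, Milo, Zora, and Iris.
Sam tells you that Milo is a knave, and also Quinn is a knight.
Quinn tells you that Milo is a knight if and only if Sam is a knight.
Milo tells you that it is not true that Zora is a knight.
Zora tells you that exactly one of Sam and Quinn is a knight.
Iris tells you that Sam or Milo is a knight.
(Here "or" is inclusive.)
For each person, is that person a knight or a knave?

Sam is a knave, Quinn is a knave, Milo is a knight, Zora is a knave, and Iris is a knight.

Sam is a knave, so "Milo is a knave, and also Quinn is a knight" must be False — and it is.
Quinn is a knave; "Milo is a knight if and only if Sam is a knight" is False, as required.
Milo is a knight, and the claim "it is not true that Zora is a knight" is indeed true.
Zora (knave): "exactly one of Sam and Quinn is a knight" — False. ✓
Iris is a knight; "Sam or Milo is a knight" is true, as required.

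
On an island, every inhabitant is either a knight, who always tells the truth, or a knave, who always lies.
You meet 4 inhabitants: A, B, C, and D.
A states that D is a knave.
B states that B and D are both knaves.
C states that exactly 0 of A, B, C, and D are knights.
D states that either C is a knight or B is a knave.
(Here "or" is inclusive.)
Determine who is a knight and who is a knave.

Knights: D. Knaves: A, B, and C.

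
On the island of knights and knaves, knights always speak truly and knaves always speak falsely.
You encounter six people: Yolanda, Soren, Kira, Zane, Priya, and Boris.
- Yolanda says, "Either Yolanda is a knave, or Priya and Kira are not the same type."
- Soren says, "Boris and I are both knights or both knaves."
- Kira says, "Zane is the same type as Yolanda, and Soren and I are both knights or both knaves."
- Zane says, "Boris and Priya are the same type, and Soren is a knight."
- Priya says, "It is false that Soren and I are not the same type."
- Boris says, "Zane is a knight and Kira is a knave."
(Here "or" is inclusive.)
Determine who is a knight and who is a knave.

As a knight, Yolanda's statement "either Yolanda is a knave, or Priya and Kira are not the same type" should be true; it is.
Soren is a knight, and the claim "Boris and I are both knights or both knaves" is indeed true.
Kira is a knave; "Zane is the same type as Yolanda, and Soren and I are both knights or both knaves" is False, as required.
Since Zane is a knight, "Boris and Priya are the same type, and Soren is a knight" needs to be true, which holds.
Since Priya is a knight, "it is false that Soren and I are not the same type" needs to be true, which holds.
Boris (knight): "Zane is a knight and Kira is a knave" — true. ✓

Knights: Yolanda, Soren, Zane, Priya, and Boris. Knaves: Kira.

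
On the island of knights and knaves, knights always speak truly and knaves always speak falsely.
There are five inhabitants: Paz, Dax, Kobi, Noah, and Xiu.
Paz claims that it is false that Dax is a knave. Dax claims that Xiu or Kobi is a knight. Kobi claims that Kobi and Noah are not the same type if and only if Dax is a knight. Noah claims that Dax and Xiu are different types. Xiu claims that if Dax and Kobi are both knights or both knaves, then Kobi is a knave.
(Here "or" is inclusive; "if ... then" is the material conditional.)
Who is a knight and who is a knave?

Paz is a knight, Dax is a knight, Kobi is a knave, Noah is a knave, and Xiu is a knight.

Paz is a knight; "it is false that Dax is a knave" is True, as required.
Dax (knight): "Xiu or Kobi is a knight" — True. ✓
As a knave, Kobi's statement "Kobi and Noah are not the same type if and only if Dax is a knight" should be False; it is.
Noah is a knave; "Dax and Xiu are different types" is False, as required.
As a knight, Xiu's statement "if Dax and Kobi are both knights or both knaves, then Kobi is a knave" should be True; it is.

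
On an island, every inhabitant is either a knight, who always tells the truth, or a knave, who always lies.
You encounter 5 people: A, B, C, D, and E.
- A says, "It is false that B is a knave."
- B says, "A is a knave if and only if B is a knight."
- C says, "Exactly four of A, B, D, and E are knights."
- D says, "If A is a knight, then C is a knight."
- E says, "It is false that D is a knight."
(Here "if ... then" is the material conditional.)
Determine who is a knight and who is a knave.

A is a knave, B is a knave, C is a knave, D is a knight, and E is a knave.

A is a knave, and the claim "it is false that B is a knave" is indeed false.
B is a knave, and the claim "A is a knave if and only if B is a knight" is indeed false.
C is a knave, so "exactly four of A, B, D, and E are knights" must be false — and it is.
As a knight, D's statement "if A is a knight, then C is a knight" should be true; it is.
E is a knave, so "it is false that D is a knight" must be false — and it is.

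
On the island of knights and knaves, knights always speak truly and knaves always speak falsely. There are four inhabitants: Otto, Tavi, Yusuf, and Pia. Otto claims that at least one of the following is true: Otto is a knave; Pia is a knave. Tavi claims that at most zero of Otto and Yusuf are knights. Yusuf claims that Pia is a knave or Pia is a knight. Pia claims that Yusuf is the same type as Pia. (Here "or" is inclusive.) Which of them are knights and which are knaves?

Otto is a knight, and the claim "at least one of the following is true: Otto is a knave; Pia is a knave" is indeed true.
Since Tavi is a knave, "at most zero of Otto and Yusuf are knights" needs to be false, which holds.
Yusuf is a knight, so "Pia is a knave or Pia is a knight" must be true — and it is.
Pia (knave): "Yusuf is the same type as Pia" — false. ✓

Otto is a knight, Tavi is a knave, Yusuf is a knight, and Pia is a knave.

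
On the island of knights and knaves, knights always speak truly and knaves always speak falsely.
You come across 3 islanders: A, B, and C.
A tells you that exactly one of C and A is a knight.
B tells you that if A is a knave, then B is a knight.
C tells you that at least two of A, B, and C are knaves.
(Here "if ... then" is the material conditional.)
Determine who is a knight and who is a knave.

A is a knight, B is a knight, and C is a knave.

Suppose A is a knave. Then A's statement "exactly one of C and A is a knight" would have to be false. Checking the 4 ways to assign the others, none is consistent with every speaker.
(For instance, with B=knight, C=knave, C's claim "at least two of A, B, and C are knaves" comes out true where it would need to be false.)
So A must be a knight, making "exactly one of C and A is a knight" true. Taking A=knight, B=knight, C=knave, each remaining statement checks out:
  B (knight): "if A is a knave, then B is a knight" — true. ✓
  C (knave): "at least two of A, B, and C are knaves" — false. ✓
This is the unique consistent assignment.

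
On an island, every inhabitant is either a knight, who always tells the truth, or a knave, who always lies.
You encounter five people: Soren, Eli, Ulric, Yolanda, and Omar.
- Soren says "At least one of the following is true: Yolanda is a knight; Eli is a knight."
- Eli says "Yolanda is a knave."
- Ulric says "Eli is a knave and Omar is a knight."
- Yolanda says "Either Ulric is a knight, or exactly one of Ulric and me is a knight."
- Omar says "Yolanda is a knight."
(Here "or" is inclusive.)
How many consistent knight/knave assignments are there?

2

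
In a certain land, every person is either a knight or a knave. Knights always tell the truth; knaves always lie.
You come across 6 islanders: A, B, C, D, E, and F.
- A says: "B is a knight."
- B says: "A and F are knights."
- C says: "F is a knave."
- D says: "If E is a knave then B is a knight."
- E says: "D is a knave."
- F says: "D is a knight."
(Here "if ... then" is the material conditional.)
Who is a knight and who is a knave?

A is a knight, and the claim "B is a knight" is indeed true.
B is a knight, so "A and F are knights" must be true — and it is.
Since C is a knave, "F is a knave" needs to be False, which holds.
D is a knight, and the claim "if E is a knave then B is a knight" is indeed true.
E is a knave, so "D is a knave" must be False — and it is.
F (knight): "D is a knight" — true. ✓

A is a knight, B is a knight, C is a knave, D is a knight, E is a knave, and F is a knight.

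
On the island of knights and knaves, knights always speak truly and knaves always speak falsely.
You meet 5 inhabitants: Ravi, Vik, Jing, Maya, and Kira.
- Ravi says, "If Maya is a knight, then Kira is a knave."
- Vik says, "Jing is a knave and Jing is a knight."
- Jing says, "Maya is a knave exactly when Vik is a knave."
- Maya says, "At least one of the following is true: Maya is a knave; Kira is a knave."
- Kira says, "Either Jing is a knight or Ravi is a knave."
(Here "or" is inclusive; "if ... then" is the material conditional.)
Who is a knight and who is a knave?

Ravi is a knight, Vik is a knave, Jing is a knave, Maya is a knight, and Kira is a knave.

As a knight, Ravi's statement "if Maya is a knight, then Kira is a knave" should be True; it is.
Since Vik is a knave, "Jing is a knave and Jing is a knight" needs to be False, which holds.
As a knave, Jing's statement "Maya is a knave exactly when Vik is a knave" should be False; it is.
As a knight, Maya's statement "at least one of the following is true: Maya is a knave; Kira is a knave" should be True; it is.
As a knave, Kira's statement "either Jing is a knight or Ravi is a knave" should be False; it is.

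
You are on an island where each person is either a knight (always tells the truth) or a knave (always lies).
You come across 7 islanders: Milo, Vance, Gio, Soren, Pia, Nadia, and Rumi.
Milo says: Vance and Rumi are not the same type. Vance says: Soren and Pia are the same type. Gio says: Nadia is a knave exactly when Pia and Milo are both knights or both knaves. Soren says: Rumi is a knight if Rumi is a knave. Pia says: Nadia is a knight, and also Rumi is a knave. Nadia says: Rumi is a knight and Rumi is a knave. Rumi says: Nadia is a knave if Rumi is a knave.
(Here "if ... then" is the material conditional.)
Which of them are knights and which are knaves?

Milo is a knight, Vance is a knave, Gio is a knave, Soren is a knight, Pia is a knave, Nadia is a knave, and Rumi is a knight.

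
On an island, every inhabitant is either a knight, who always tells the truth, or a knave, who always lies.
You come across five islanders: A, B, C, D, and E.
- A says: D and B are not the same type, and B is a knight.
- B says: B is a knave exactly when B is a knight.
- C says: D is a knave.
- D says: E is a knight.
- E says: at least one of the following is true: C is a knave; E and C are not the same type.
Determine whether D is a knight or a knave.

D is a knight.

Consistent assignments: {A=knave, B=knave, C=knave, D=knight, E=knight}
In every consistent assignment, D is a knight.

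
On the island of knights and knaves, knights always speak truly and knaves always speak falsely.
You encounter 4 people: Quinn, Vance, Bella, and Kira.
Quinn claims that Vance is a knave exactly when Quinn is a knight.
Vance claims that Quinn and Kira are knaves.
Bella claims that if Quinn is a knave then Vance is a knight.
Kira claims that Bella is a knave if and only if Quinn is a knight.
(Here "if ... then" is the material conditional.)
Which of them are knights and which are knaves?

Quinn is a knight, Vance is a knave, Bella is a knight, and Kira is a knave.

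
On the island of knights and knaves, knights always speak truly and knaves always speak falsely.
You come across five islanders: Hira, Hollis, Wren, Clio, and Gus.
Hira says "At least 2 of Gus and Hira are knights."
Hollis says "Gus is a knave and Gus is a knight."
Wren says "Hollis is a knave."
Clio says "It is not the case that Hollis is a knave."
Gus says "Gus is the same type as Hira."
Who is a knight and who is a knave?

Since Hira is a knight, "at least 2 of Gus and Hira are knights" needs to be True, which holds.
Hollis is a knave, so "Gus is a knave and Gus is a knight" must be False — and it is.
Since Wren is a knight, "Hollis is a knave" needs to be True, which holds.
Clio (knave): "it is not the case that Hollis is a knave" — False. ✓
Gus is a knight, and the claim "Gus is the same type as Hira" is indeed True.

Hira is a knight, Hollis is a knave, Wren is a knight, Clio is a knave, and Gus is a knight.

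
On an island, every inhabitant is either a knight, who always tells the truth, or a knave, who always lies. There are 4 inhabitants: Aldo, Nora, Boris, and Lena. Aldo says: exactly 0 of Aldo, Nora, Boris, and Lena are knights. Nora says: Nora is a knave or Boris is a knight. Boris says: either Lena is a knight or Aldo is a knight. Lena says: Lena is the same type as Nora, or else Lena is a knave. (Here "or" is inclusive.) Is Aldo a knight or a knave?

Consistent assignments: {Aldo=knave, Nora=knight, Boris=knight, Lena=knight}
In every consistent assignment, Aldo is a knave.

Aldo is a knave.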